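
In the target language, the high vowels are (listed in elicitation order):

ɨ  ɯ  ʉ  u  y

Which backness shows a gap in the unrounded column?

front

backness          unrounded  rounded 
front             —         y       
central           ɨ         ʉ       
back              ɯ         u       
Every backness has an unrounded member except front, where /i/ would be expected.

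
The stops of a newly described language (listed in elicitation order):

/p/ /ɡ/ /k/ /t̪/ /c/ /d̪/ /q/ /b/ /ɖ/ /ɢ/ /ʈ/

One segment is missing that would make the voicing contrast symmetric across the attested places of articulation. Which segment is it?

bilabial: voiceless /p/, voiced /b/.
dental: voiceless /t̪/, voiced /d̪/.
retroflex: voiceless /ʈ/, voiced /ɖ/.
palatal: voiceless /c/, voiced —.
velar: voiceless /k/, voiced /ɡ/.
uvular: voiceless /q/, voiced /ɢ/.
The palatal row has no voiced member, so the gap is the voiced palatal stop /ɟ/.

/ɟ/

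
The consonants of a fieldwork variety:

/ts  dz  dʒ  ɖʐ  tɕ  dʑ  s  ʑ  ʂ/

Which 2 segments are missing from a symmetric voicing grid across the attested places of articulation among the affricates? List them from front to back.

/tʃ/, /ʈʂ/

alveolar: voiceless /ts/, voiced /dz/.
postalveolar: voiceless —, voiced /dʒ/.
retroflex: voiceless —, voiced /ɖʐ/.
alveolo-palatal: voiceless /tɕ/, voiced /dʑ/.
Gaps, from front to back: postalveolar lacks voiceless (/tʃ/); retroflex lacks voiceless (/ʈʂ/).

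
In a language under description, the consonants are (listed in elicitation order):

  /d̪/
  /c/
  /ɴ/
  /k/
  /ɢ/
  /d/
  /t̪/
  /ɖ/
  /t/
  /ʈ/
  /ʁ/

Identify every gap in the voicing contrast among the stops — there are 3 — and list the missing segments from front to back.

place of articulation  voiceless  voiced  
dental            t̪        d̪      
alveolar          t         d       
retroflex         ʈ         ɖ       
palatal           c         —       
velar             k         —       
uvular            —         ɢ       
Gaps, from front to back: palatal lacks voiced (/ɟ/); velar lacks voiced (/ɡ/); uvular lacks voiceless (/q/).

/ɟ/, /ɡ/, /q/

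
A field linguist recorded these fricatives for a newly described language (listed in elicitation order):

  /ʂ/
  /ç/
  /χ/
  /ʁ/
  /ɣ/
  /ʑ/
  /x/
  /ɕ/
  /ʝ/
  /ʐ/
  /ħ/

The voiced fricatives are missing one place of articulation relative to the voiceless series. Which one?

pharyngeal

Voiceless: /ʂ/ (retroflex), /ɕ/ (alveolo-palatal), /ç/ (palatal), /x/ (velar), /χ/ (uvular), /ħ/ (pharyngeal).
Voiced: /ʐ/ (retroflex), /ʑ/ (alveolo-palatal), /ʝ/ (palatal), /ɣ/ (velar), /ʁ/ (uvular).
Every place of articulation has a voiced member except pharyngeal, where /ʕ/ would be expected.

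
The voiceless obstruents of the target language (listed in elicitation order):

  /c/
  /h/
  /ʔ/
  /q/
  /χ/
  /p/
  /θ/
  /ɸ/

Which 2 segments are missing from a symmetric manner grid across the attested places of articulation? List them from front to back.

Stop: /p/ (bilabial), /c/ (palatal), /q/ (uvular), /ʔ/ (glottal).
Fricative: /ɸ/ (bilabial), /θ/ (dental), /χ/ (uvular), /h/ (glottal).
Gaps, from front to back: dental lacks stop (/t̪/); palatal lacks fricative (/ç/).

/t̪/, /ç/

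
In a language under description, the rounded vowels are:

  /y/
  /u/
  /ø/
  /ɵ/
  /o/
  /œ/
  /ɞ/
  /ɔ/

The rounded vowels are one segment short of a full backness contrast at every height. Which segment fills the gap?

/ʉ/

height            front     central   back    
high              y         —         u       
high-mid          ø         ɵ         o       
low-mid           œ         ɞ         ɔ       
The high row has no central member, so the gap is the high central rounded vowel /ʉ/.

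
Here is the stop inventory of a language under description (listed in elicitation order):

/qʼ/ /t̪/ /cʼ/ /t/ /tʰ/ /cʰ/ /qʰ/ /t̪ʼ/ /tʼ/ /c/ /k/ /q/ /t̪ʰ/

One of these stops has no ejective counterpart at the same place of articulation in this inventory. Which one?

/k/

Dental: /t̪/ ~ /t̪ʰ/ ~ /t̪ʼ/
Alveolar: /t/ ~ /tʰ/ ~ /tʼ/
Palatal: /c/ ~ /cʰ/ ~ /cʼ/
Uvular: /q/ ~ /qʰ/ ~ /qʼ/
Velar: only /k/ (plain); no ejective partner.
So /k/ is the unpaired segment.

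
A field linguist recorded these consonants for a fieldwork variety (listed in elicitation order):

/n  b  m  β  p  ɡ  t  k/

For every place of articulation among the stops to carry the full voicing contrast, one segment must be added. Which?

/d/

bilabial: voiceless /p/, voiced /b/.
alveolar: voiceless /t/, voiced —.
velar: voiceless /k/, voiced /ɡ/.
The alveolar row has no voiced member, so the gap is the voiced alveolar stop /d/.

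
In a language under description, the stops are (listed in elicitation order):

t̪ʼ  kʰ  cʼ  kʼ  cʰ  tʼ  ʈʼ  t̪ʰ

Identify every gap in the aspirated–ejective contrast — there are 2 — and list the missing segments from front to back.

place of articulation  aspirated  ejective
dental            t̪ʰ       t̪ʼ     
alveolar          —         tʼ      
retroflex         —         ʈʼ      
palatal           cʰ        cʼ      
velar             kʰ        kʼ      
Gaps, from front to back: alveolar lacks aspirated (/tʰ/); retroflex lacks aspirated (/ʈʰ/).

/tʰ/, /ʈʰ/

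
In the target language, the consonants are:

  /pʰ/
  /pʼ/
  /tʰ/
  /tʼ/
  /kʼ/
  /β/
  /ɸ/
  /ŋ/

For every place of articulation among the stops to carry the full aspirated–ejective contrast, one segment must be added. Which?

Aspirated: /pʰ/ (bilabial), /tʰ/ (alveolar).
Ejective: /pʼ/ (bilabial), /tʼ/ (alveolar), /kʼ/ (velar).
The velar row has no aspirated member, so the gap is the aspirated velar stop /kʰ/.

/kʰ/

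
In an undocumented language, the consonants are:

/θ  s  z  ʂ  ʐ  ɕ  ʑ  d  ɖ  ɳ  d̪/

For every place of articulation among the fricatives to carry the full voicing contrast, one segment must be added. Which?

/ð/

Voiceless: /θ/ (dental), /s/ (alveolar), /ʂ/ (retroflex), /ɕ/ (alveolo-palatal).
Voiced: /z/ (alveolar), /ʐ/ (retroflex), /ʑ/ (alveolo-palatal).
The dental row has no voiced member, so the gap is the voiced dental fricative /ð/.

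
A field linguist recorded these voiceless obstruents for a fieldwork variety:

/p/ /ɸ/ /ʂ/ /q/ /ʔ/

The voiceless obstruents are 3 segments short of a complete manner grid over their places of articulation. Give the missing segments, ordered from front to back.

Stop: /p/ (bilabial), /q/ (uvular), /ʔ/ (glottal).
Fricative: /ɸ/ (bilabial), /ʂ/ (retroflex).
Gaps, from front to back: retroflex lacks stop (/ʈ/); uvular lacks fricative (/χ/); glottal lacks fricative (/h/).

/ʈ/, /χ/, /h/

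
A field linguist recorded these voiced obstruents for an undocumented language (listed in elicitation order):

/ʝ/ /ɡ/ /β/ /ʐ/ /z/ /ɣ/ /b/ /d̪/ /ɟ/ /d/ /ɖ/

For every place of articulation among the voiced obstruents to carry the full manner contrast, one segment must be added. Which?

place of articulation  stop      fricative
bilabial          b         β       
dental            d̪        —       
alveolar          d         z       
retroflex         ɖ         ʐ       
palatal           ɟ         ʝ       
velar             ɡ         ɣ       
The dental row has no fricative member, so the gap is the dental fricative /ð/.

/ð/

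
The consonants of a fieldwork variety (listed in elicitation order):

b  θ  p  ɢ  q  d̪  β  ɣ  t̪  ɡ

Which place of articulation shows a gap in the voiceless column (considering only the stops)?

velar

place of articulation  voiceless  voiced  
bilabial          p         b       
dental            t̪        d̪      
velar             —         ɡ       
uvular            q         ɢ       
Every place of articulation has a voiceless member except velar, where /k/ would be expected.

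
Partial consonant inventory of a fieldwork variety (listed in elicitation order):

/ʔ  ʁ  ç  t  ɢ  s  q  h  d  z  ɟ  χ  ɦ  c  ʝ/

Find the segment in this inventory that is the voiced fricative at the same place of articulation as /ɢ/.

/ʁ/

/ɢ/ is a voiced uvular stop.
The voiced fricative at the same place is a voiced uvular fricative — in this inventory, /ʁ/.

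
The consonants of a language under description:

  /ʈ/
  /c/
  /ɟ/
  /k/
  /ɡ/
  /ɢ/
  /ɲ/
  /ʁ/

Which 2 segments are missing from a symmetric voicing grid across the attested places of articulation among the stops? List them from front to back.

/ɖ/, /q/

Voiceless: /ʈ/ (retroflex), /c/ (palatal), /k/ (velar).
Voiced: /ɟ/ (palatal), /ɡ/ (velar), /ɢ/ (uvular).
Gaps, from front to back: retroflex lacks voiced (/ɖ/); uvular lacks voiceless (/q/).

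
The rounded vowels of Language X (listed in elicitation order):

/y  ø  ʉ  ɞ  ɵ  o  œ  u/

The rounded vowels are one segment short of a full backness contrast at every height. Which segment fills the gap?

/ɔ/

height            front     central   back    
high              y         ʉ         u       
high-mid          ø         ɵ         o       
low-mid           œ         ɞ         —       
The low-mid row has no back member, so the gap is the low-mid back rounded vowel /ɔ/.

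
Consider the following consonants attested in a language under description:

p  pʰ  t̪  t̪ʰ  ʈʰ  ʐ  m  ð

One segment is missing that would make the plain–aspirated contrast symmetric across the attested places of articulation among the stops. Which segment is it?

/ʈ/

bilabial: plain /p/, aspirated /pʰ/.
dental: plain /t̪/, aspirated /t̪ʰ/.
retroflex: plain —, aspirated /ʈʰ/.
The retroflex row has no plain member, so the gap is the plain retroflex stop /ʈ/.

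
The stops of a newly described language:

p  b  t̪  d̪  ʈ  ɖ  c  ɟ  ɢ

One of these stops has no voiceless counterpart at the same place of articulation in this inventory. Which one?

Bilabial: /p/ ~ /b/
Dental: /t̪/ ~ /d̪/
Retroflex: /ʈ/ ~ /ɖ/
Palatal: /c/ ~ /ɟ/
Uvular: only /ɢ/ (voiced); no voiceless partner.
So /ɢ/ is the unpaired segment.

/ɢ/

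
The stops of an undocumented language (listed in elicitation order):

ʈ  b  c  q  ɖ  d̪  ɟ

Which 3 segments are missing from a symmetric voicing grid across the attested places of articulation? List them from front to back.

place of articulation  voiceless  voiced  
bilabial          —         b       
dental            —         d̪      
retroflex         ʈ         ɖ       
palatal           c         ɟ       
uvular            q         —       
Gaps, from front to back: bilabial lacks voiceless (/p/); dental lacks voiceless (/t̪/); uvular lacks voiced (/ɢ/).

/p/, /t̪/, /ɢ/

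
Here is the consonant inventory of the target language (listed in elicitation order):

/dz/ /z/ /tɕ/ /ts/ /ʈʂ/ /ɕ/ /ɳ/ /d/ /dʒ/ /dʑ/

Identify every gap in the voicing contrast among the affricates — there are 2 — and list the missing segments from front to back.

/tʃ/, /ɖʐ/

place of articulation  voiceless  voiced  
alveolar          ts        dz      
postalveolar      —         dʒ      
retroflex         ʈʂ        —       
alveolo-palatal   tɕ        dʑ      
Gaps, from front to back: postalveolar lacks voiceless (/tʃ/); retroflex lacks voiced (/ɖʐ/).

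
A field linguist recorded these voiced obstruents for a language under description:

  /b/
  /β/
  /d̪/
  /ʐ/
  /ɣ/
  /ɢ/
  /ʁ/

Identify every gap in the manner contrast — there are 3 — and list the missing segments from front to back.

Stop: /b/ (bilabial), /d̪/ (dental), /ɢ/ (uvular).
Fricative: /β/ (bilabial), /ʐ/ (retroflex), /ɣ/ (velar), /ʁ/ (uvular).
Gaps, from front to back: dental lacks fricative (/ð/); retroflex lacks stop (/ɖ/); velar lacks stop (/ɡ/).

/ð/, /ɖ/, /ɡ/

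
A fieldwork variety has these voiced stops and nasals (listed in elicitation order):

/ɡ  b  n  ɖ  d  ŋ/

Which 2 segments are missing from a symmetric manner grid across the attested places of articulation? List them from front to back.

/m/, /ɳ/

Oral stop: /b/ (bilabial), /d/ (alveolar), /ɖ/ (retroflex), /ɡ/ (velar).
Nasal: /n/ (alveolar), /ŋ/ (velar).
Gaps, from front to back: bilabial lacks nasal (/m/); retroflex lacks nasal (/ɳ/).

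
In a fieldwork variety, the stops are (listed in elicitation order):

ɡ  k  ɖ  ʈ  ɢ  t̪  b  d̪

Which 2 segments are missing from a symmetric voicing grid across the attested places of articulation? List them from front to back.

place of articulation  voiceless  voiced  
bilabial          —         b       
dental            t̪        d̪      
retroflex         ʈ         ɖ       
velar             k         ɡ       
uvular            —         ɢ       
Gaps, from front to back: bilabial lacks voiceless (/p/); uvular lacks voiceless (/q/).

/p/, /q/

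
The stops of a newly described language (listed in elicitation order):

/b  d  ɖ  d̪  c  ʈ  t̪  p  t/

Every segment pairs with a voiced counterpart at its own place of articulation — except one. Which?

/c/

Bilabial: /p/ ~ /b/
Dental: /t̪/ ~ /d̪/
Alveolar: /t/ ~ /d/
Retroflex: /ʈ/ ~ /ɖ/
Palatal: only /c/ (voiceless); no voiced partner.
So /c/ is the unpaired segment.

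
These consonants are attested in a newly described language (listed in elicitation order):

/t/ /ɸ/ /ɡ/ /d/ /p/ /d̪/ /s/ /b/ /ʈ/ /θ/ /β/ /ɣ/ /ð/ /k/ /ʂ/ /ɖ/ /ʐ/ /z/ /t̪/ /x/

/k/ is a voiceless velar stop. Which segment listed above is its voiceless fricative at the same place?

The voiceless fricative at the same place is a voiceless velar fricative — in this inventory, /x/.

/x/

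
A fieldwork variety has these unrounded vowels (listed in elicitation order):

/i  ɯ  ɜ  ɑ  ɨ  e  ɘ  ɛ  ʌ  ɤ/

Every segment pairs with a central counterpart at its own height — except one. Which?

High: /i/ ~ /ɨ/ ~ /ɯ/
High-mid: /e/ ~ /ɘ/ ~ /ɤ/
Low-mid: /ɛ/ ~ /ɜ/ ~ /ʌ/
Low: only /ɑ/ (back); no central partner.
So /ɑ/ is the unpaired segment.

/ɑ/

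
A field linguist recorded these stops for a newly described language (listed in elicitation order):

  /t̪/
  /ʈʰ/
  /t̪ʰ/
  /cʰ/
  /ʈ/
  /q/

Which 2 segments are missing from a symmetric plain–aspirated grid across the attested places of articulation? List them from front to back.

place of articulation  plain     aspirated
dental            t̪        t̪ʰ     
retroflex         ʈ         ʈʰ      
palatal           —         cʰ      
uvular            q         —       
Gaps, from front to back: palatal lacks plain (/c/); uvular lacks aspirated (/qʰ/).

/c/, /qʰ/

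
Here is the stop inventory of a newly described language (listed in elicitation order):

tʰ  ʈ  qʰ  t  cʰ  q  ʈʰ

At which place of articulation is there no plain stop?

alveolar: plain /t/, aspirated /tʰ/.
retroflex: plain /ʈ/, aspirated /ʈʰ/.
palatal: plain —, aspirated /cʰ/.
uvular: plain /q/, aspirated /qʰ/.
Every place of articulation has a plain member except palatal, where /c/ would be expected.

palatal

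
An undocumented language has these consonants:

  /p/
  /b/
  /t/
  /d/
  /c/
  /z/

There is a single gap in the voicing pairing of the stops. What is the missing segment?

bilabial: voiceless /p/, voiced /b/.
alveolar: voiceless /t/, voiced /d/.
palatal: voiceless /c/, voiced —.
The palatal row has no voiced member, so the gap is the voiced palatal stop /ɟ/.

/ɟ/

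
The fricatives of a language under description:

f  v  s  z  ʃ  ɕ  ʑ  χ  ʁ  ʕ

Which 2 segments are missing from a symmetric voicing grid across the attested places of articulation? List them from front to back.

/ʒ/, /ħ/

labiodental: voiceless /f/, voiced /v/.
alveolar: voiceless /s/, voiced /z/.
postalveolar: voiceless /ʃ/, voiced —.
alveolo-palatal: voiceless /ɕ/, voiced /ʑ/.
uvular: voiceless /χ/, voiced /ʁ/.
pharyngeal: voiceless —, voiced /ʕ/.
Gaps, from front to back: postalveolar lacks voiced (/ʒ/); pharyngeal lacks voiceless (/ħ/).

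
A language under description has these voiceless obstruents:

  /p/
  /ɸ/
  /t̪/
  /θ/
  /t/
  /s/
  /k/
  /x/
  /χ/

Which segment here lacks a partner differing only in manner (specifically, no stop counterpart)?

Bilabial: /p/ ~ /ɸ/
Dental: /t̪/ ~ /θ/
Alveolar: /t/ ~ /s/
Velar: /k/ ~ /x/
Uvular: only /χ/ (fricative); no stop partner.
So /χ/ is the unpaired segment.

/χ/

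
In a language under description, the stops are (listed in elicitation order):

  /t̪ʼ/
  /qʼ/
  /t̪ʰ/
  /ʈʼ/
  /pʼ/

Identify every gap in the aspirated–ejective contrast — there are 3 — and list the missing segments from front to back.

bilabial: aspirated —, ejective /pʼ/.
dental: aspirated /t̪ʰ/, ejective /t̪ʼ/.
retroflex: aspirated —, ejective /ʈʼ/.
uvular: aspirated —, ejective /qʼ/.
Gaps, from front to back: bilabial lacks aspirated (/pʰ/); retroflex lacks aspirated (/ʈʰ/); uvular lacks aspirated (/qʰ/).

/pʰ/, /ʈʰ/, /qʰ/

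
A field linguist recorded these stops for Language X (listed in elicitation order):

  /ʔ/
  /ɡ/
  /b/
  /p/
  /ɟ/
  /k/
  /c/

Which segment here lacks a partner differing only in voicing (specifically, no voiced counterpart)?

/ʔ/

Bilabial: /p/ ~ /b/
Palatal: /c/ ~ /ɟ/
Velar: /k/ ~ /ɡ/
Glottal: only /ʔ/ (voiceless); no voiced partner.
So /ʔ/ is the unpaired segment.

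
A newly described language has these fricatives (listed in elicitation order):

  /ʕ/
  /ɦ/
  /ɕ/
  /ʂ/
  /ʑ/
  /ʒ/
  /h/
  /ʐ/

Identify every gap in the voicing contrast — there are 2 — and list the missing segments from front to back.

/ʃ/, /ħ/

place of articulation  voiceless  voiced  
postalveolar      —         ʒ       
retroflex         ʂ         ʐ       
alveolo-palatal   ɕ         ʑ       
pharyngeal        —         ʕ       
glottal           h         ɦ       
Gaps, from front to back: postalveolar lacks voiceless (/ʃ/); pharyngeal lacks voiceless (/ħ/).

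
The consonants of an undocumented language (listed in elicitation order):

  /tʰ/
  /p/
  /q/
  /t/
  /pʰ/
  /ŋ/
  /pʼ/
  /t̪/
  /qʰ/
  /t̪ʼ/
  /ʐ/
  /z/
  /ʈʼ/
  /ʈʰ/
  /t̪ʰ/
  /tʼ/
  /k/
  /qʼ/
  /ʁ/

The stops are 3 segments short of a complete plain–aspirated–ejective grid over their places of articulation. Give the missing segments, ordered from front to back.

/ʈ/, /kʰ/, /kʼ/

place of articulation  plain     aspirated  ejective
bilabial          p         pʰ        pʼ      
dental            t̪        t̪ʰ       t̪ʼ     
alveolar          t         tʰ        tʼ      
retroflex         —         ʈʰ        ʈʼ      
velar             k         —         —       
uvular            q         qʰ        qʼ      
Gaps, from front to back: retroflex lacks plain (/ʈ/); velar lacks aspirated (/kʰ/); velar lacks ejective (/kʼ/).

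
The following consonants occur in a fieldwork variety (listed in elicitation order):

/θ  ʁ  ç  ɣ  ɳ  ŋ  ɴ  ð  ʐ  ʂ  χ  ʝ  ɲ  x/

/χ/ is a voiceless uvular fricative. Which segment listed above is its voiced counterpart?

The voiced counterpart is a voiced uvular fricative — in this inventory, /ʁ/.

/ʁ/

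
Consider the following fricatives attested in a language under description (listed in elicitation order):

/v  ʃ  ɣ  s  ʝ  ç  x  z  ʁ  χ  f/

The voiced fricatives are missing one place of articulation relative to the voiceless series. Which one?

Voiceless: /f/ (labiodental), /s/ (alveolar), /ʃ/ (postalveolar), /ç/ (palatal), /x/ (velar), /χ/ (uvular).
Voiced: /v/ (labiodental), /z/ (alveolar), /ʝ/ (palatal), /ɣ/ (velar), /ʁ/ (uvular).
Every place of articulation has a voiced member except postalveolar, where /ʒ/ would be expected.

postalveolar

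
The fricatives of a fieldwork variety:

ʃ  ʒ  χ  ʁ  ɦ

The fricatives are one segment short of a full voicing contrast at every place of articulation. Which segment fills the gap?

/h/

place of articulation  voiceless  voiced  
postalveolar      ʃ         ʒ       
uvular            χ         ʁ       
glottal           —         ɦ       
The glottal row has no voiceless member, so the gap is the voiceless glottal fricative /h/.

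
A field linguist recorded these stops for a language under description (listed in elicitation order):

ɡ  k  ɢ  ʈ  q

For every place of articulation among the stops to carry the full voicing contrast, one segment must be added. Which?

retroflex: voiceless /ʈ/, voiced —.
velar: voiceless /k/, voiced /ɡ/.
uvular: voiceless /q/, voiced /ɢ/.
The retroflex row has no voiced member, so the gap is the voiced retroflex stop /ɖ/.

/ɖ/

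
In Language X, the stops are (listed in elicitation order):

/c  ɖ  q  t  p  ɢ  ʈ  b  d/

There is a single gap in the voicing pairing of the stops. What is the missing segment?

place of articulation  voiceless  voiced  
bilabial          p         b       
alveolar          t         d       
retroflex         ʈ         ɖ       
palatal           c         —       
uvular            q         ɢ       
The palatal row has no voiced member, so the gap is the voiced palatal stop /ɟ/.

/ɟ/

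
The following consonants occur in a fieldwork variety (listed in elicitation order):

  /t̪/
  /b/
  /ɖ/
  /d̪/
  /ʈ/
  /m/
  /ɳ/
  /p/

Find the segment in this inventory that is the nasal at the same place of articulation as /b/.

/b/ is a voiced bilabial stop.
The nasal at the same place is a bilabial nasal — in this inventory, /m/.

/m/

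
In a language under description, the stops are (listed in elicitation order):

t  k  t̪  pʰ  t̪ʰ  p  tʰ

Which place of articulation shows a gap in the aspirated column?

velar

bilabial: plain /p/, aspirated /pʰ/.
dental: plain /t̪/, aspirated /t̪ʰ/.
alveolar: plain /t/, aspirated /tʰ/.
velar: plain /k/, aspirated —.
Every place of articulation has an aspirated member except velar, where /kʰ/ would be expected.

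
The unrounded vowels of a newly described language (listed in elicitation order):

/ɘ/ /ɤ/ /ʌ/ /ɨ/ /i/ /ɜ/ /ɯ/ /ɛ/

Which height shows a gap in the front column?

high-mid

height            front     central   back    
high              i         ɨ         ɯ       
high-mid          —         ɘ         ɤ       
low-mid           ɛ         ɜ         ʌ       
Every height has a front member except high-mid, where /e/ would be expected.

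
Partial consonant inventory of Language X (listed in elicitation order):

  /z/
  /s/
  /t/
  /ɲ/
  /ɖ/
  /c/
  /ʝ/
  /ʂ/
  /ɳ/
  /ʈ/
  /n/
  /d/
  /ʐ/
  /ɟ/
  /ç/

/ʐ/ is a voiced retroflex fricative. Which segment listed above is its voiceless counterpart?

/ʂ/

The voiceless counterpart is a voiceless retroflex fricative — in this inventory, /ʂ/.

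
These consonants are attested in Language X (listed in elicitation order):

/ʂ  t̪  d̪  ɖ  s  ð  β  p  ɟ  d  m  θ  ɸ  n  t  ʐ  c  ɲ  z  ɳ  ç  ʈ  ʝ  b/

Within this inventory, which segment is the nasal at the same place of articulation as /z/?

/n/

/z/ is a voiced alveolar fricative.
The nasal at the same place is an alveolar nasal — in this inventory, /n/.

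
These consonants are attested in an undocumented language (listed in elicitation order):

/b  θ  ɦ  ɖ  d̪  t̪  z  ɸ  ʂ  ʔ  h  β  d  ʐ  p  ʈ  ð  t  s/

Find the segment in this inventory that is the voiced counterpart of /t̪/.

/t̪/ is a voiceless dental stop.
The voiced counterpart is a voiced dental stop — in this inventory, /d̪/.

/d̪/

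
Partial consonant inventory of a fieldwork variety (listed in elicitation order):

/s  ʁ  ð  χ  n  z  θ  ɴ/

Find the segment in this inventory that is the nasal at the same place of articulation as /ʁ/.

/ʁ/ is a voiced uvular fricative.
The nasal at the same place is an uvular nasal — in this inventory, /ɴ/.

/ɴ/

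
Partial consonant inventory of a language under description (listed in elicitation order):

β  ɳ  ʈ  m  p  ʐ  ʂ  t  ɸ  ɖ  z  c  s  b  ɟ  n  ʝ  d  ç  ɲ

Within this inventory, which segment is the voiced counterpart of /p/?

/b/

/p/ is a voiceless bilabial stop.
The voiced counterpart is a voiced bilabial stop — in this inventory, /b/.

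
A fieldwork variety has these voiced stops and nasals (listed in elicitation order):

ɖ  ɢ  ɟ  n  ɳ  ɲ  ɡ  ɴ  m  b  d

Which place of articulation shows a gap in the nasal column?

Oral stop: /b/ (bilabial), /d/ (alveolar), /ɖ/ (retroflex), /ɟ/ (palatal), /ɡ/ (velar), /ɢ/ (uvular).
Nasal: /m/ (bilabial), /n/ (alveolar), /ɳ/ (retroflex), /ɲ/ (palatal), /ɴ/ (uvular).
Every place of articulation has a nasal member except velar, where /ŋ/ would be expected.

velar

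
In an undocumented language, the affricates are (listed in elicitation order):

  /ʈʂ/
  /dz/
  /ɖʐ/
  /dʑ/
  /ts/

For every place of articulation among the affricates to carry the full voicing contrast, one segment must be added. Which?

/tɕ/

place of articulation  voiceless  voiced  
alveolar          ts        dz      
retroflex         ʈʂ        ɖʐ      
alveolo-palatal   —         dʑ      
The alveolo-palatal row has no voiceless member, so the gap is the voiceless alveolo-palatal affricate /tɕ/.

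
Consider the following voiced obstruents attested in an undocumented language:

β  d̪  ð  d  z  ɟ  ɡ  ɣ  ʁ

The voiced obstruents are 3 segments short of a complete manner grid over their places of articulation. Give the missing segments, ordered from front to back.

place of articulation  stop      fricative
bilabial          —         β       
dental            d̪        ð       
alveolar          d         z       
palatal           ɟ         —       
velar             ɡ         ɣ       
uvular            —         ʁ       
Gaps, from front to back: bilabial lacks stop (/b/); palatal lacks fricative (/ʝ/); uvular lacks stop (/ɢ/).

/b/, /ʝ/, /ɢ/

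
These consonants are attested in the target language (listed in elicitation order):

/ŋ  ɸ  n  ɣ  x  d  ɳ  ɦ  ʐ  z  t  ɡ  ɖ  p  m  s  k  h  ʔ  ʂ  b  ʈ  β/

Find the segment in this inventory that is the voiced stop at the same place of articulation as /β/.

/β/ is a voiced bilabial fricative.
The voiced stop at the same place is a voiced bilabial stop — in this inventory, /b/.

/b/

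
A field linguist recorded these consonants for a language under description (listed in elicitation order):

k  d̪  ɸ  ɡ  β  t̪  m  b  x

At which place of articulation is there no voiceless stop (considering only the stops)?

bilabial

bilabial: voiceless —, voiced /b/.
dental: voiceless /t̪/, voiced /d̪/.
velar: voiceless /k/, voiced /ɡ/.
Every place of articulation has a voiceless member except bilabial, where /p/ would be expected.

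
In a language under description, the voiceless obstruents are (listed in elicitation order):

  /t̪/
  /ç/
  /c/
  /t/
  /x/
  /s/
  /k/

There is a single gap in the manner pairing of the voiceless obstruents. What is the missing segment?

Stop: /t̪/ (dental), /t/ (alveolar), /c/ (palatal), /k/ (velar).
Fricative: /s/ (alveolar), /ç/ (palatal), /x/ (velar).
The dental row has no fricative member, so the gap is the dental fricative /θ/.

/θ/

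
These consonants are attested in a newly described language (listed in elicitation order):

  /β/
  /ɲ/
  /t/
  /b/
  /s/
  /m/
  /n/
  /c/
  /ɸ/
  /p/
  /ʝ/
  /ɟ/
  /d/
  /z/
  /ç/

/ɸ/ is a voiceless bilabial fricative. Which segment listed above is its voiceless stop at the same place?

/p/

The voiceless stop at the same place is a voiceless bilabial stop — in this inventory, /p/.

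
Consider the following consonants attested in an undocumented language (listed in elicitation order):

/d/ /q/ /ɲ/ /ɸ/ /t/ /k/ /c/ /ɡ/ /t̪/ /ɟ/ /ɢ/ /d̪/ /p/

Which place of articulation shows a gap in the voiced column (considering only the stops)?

Voiceless: /p/ (bilabial), /t̪/ (dental), /t/ (alveolar), /c/ (palatal), /k/ (velar), /q/ (uvular).
Voiced: /d̪/ (dental), /d/ (alveolar), /ɟ/ (palatal), /ɡ/ (velar), /ɢ/ (uvular).
Every place of articulation has a voiced member except bilabial, where /b/ would be expected.

bilabial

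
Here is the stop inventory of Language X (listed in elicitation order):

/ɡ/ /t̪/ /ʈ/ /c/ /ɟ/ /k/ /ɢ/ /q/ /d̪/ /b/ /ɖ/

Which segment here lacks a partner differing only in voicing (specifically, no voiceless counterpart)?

/b/

Dental: /t̪/ ~ /d̪/
Retroflex: /ʈ/ ~ /ɖ/
Palatal: /c/ ~ /ɟ/
Velar: /k/ ~ /ɡ/
Uvular: /q/ ~ /ɢ/
Bilabial: only /b/ (voiced); no voiceless partner.
So /b/ is the unpaired segment.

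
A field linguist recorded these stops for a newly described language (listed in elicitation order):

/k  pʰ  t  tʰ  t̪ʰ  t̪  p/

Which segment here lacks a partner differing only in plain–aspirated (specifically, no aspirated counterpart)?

Bilabial: /p/ ~ /pʰ/
Dental: /t̪/ ~ /t̪ʰ/
Alveolar: /t/ ~ /tʰ/
Velar: only /k/ (plain); no aspirated partner.
So /k/ is the unpaired segment.

/k/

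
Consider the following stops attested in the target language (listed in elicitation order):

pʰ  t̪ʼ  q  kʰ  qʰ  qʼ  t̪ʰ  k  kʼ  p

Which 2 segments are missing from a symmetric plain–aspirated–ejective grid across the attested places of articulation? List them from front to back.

Plain: /p/ (bilabial), /k/ (velar), /q/ (uvular).
Aspirated: /pʰ/ (bilabial), /t̪ʰ/ (dental), /kʰ/ (velar), /qʰ/ (uvular).
Ejective: /t̪ʼ/ (dental), /kʼ/ (velar), /qʼ/ (uvular).
Gaps, from front to back: bilabial lacks ejective (/pʼ/); dental lacks plain (/t̪/).

/pʼ/, /t̪/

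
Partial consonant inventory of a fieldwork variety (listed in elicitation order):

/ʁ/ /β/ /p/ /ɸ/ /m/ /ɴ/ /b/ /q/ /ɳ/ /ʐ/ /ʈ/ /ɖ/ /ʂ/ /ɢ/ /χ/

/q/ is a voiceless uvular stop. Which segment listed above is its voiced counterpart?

/ɢ/

The voiced counterpart is a voiced uvular stop — in this inventory, /ɢ/.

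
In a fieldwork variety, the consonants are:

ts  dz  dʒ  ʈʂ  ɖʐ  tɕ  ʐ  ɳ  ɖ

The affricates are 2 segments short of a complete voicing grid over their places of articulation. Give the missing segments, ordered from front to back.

/tʃ/, /dʑ/

place of articulation  voiceless  voiced  
alveolar          ts        dz      
postalveolar      —         dʒ      
retroflex         ʈʂ        ɖʐ      
alveolo-palatal   tɕ        —       
Gaps, from front to back: postalveolar lacks voiceless (/tʃ/); alveolo-palatal lacks voiced (/dʑ/).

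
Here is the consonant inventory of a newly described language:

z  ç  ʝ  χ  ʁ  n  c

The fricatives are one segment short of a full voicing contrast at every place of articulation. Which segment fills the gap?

Voiceless: /ç/ (palatal), /χ/ (uvular).
Voiced: /z/ (alveolar), /ʝ/ (palatal), /ʁ/ (uvular).
The alveolar row has no voiceless member, so the gap is the voiceless alveolar fricative /s/.

/s/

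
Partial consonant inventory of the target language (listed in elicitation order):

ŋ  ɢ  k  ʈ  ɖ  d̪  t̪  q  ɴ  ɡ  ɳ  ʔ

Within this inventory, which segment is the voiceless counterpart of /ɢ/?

/q/

/ɢ/ is a voiced uvular stop.
The voiceless counterpart is a voiceless uvular stop — in this inventory, /q/.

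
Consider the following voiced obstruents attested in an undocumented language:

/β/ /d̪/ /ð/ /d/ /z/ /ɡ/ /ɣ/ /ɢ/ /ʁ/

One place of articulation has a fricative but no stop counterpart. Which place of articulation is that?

Stop: /d̪/ (dental), /d/ (alveolar), /ɡ/ (velar), /ɢ/ (uvular).
Fricative: /β/ (bilabial), /ð/ (dental), /z/ (alveolar), /ɣ/ (velar), /ʁ/ (uvular).
Every place of articulation has a stop member except bilabial, where /b/ would be expected.

bilabial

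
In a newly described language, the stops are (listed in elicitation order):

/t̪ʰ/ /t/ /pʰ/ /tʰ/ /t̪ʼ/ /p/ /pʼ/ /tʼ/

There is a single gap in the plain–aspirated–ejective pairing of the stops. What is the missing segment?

/t̪/

place of articulation  plain     aspirated  ejective
bilabial          p         pʰ        pʼ      
dental            —         t̪ʰ       t̪ʼ     
alveolar          t         tʰ        tʼ      
The dental row has no plain member, so the gap is the plain dental stop /t̪/.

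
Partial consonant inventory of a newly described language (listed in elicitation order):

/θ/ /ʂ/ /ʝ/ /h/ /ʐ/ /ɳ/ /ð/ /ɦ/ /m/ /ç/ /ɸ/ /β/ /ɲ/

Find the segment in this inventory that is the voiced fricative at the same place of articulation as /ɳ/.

/ʐ/

/ɳ/ is a retroflex nasal.
The voiced fricative at the same place is a voiced retroflex fricative — in this inventory, /ʐ/.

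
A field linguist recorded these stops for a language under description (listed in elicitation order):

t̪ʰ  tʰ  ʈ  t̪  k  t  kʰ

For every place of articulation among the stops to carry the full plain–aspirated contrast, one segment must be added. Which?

place of articulation  plain     aspirated
dental            t̪        t̪ʰ     
alveolar          t         tʰ      
retroflex         ʈ         —       
velar             k         kʰ      
The retroflex row has no aspirated member, so the gap is the aspirated retroflex stop /ʈʰ/.

/ʈʰ/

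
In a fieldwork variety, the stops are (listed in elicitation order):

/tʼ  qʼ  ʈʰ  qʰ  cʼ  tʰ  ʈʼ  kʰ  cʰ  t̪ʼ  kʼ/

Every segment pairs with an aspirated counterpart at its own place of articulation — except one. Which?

Alveolar: /tʰ/ ~ /tʼ/
Retroflex: /ʈʰ/ ~ /ʈʼ/
Palatal: /cʰ/ ~ /cʼ/
Velar: /kʰ/ ~ /kʼ/
Uvular: /qʰ/ ~ /qʼ/
Dental: only /t̪ʼ/ (ejective); no aspirated partner.
So /t̪ʼ/ is the unpaired segment.

/t̪ʼ/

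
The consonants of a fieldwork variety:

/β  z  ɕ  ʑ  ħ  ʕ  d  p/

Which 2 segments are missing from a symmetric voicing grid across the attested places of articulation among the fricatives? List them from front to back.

Voiceless: /ɕ/ (alveolo-palatal), /ħ/ (pharyngeal).
Voiced: /β/ (bilabial), /z/ (alveolar), /ʑ/ (alveolo-palatal), /ʕ/ (pharyngeal).
Gaps, from front to back: bilabial lacks voiceless (/ɸ/); alveolar lacks voiceless (/s/).

/ɸ/, /s/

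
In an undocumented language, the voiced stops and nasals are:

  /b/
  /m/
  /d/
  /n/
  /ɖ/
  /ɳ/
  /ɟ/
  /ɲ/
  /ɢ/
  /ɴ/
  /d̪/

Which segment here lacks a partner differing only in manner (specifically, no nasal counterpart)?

Bilabial: /b/ ~ /m/
Alveolar: /d/ ~ /n/
Retroflex: /ɖ/ ~ /ɳ/
Palatal: /ɟ/ ~ /ɲ/
Uvular: /ɢ/ ~ /ɴ/
Dental: only /d̪/ (oral stop); no nasal partner.
So /d̪/ is the unpaired segment.

/d̪/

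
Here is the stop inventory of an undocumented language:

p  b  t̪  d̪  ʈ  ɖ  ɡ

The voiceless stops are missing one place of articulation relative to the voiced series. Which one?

velar

Voiceless: /p/ (bilabial), /t̪/ (dental), /ʈ/ (retroflex).
Voiced: /b/ (bilabial), /d̪/ (dental), /ɖ/ (retroflex), /ɡ/ (velar).
Every place of articulation has a voiceless member except velar, where /k/ would be expected.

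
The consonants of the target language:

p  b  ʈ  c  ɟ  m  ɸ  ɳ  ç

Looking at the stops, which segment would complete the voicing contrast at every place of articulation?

bilabial: voiceless /p/, voiced /b/.
retroflex: voiceless /ʈ/, voiced —.
palatal: voiceless /c/, voiced /ɟ/.
The retroflex row has no voiced member, so the gap is the voiced retroflex stop /ɖ/.

/ɖ/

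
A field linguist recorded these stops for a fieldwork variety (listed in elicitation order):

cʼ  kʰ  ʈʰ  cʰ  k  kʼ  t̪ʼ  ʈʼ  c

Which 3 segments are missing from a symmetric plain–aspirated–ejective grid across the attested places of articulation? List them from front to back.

Plain: /c/ (palatal), /k/ (velar).
Aspirated: /ʈʰ/ (retroflex), /cʰ/ (palatal), /kʰ/ (velar).
Ejective: /t̪ʼ/ (dental), /ʈʼ/ (retroflex), /cʼ/ (palatal), /kʼ/ (velar).
Gaps, from front to back: dental lacks plain (/t̪/); dental lacks aspirated (/t̪ʰ/); retroflex lacks plain (/ʈ/).

/t̪/, /t̪ʰ/, /ʈ/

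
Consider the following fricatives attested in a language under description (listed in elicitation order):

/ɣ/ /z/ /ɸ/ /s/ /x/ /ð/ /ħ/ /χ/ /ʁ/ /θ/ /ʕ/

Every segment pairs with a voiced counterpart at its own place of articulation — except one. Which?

Dental: /θ/ ~ /ð/
Alveolar: /s/ ~ /z/
Velar: /x/ ~ /ɣ/
Uvular: /χ/ ~ /ʁ/
Pharyngeal: /ħ/ ~ /ʕ/
Bilabial: only /ɸ/ (voiceless); no voiced partner.
So /ɸ/ is the unpaired segment.

/ɸ/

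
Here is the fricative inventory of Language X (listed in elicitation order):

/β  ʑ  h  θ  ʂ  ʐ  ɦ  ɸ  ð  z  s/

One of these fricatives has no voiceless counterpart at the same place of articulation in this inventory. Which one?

Bilabial: /ɸ/ ~ /β/
Dental: /θ/ ~ /ð/
Alveolar: /s/ ~ /z/
Retroflex: /ʂ/ ~ /ʐ/
Glottal: /h/ ~ /ɦ/
Alveolo-palatal: only /ʑ/ (voiced); no voiceless partner.
So /ʑ/ is the unpaired segment.

/ʑ/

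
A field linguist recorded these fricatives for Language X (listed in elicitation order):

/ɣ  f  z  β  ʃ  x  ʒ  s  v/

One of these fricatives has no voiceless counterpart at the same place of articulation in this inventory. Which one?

Labiodental: /f/ ~ /v/
Alveolar: /s/ ~ /z/
Postalveolar: /ʃ/ ~ /ʒ/
Velar: /x/ ~ /ɣ/
Bilabial: only /β/ (voiced); no voiceless partner.
So /β/ is the unpaired segment.

/β/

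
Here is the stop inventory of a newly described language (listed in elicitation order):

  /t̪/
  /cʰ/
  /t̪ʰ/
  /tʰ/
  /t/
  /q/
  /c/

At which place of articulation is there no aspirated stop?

uvular

place of articulation  plain     aspirated
dental            t̪        t̪ʰ     
alveolar          t         tʰ      
palatal           c         cʰ      
uvular            q         —       
Every place of articulation has an aspirated member except uvular, where /qʰ/ would be expected.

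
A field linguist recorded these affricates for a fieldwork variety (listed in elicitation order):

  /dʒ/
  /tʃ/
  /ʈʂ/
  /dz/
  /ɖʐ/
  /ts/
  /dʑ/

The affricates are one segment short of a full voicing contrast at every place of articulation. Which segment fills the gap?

/tɕ/

alveolar: voiceless /ts/, voiced /dz/.
postalveolar: voiceless /tʃ/, voiced /dʒ/.
retroflex: voiceless /ʈʂ/, voiced /ɖʐ/.
alveolo-palatal: voiceless —, voiced /dʑ/.
The alveolo-palatal row has no voiceless member, so the gap is the voiceless alveolo-palatal affricate /tɕ/.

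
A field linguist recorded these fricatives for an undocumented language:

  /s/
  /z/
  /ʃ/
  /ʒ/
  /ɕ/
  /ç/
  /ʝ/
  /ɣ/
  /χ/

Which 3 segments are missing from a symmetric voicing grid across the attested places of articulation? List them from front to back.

/ʑ/, /x/, /ʁ/

alveolar: voiceless /s/, voiced /z/.
postalveolar: voiceless /ʃ/, voiced /ʒ/.
alveolo-palatal: voiceless /ɕ/, voiced —.
palatal: voiceless /ç/, voiced /ʝ/.
velar: voiceless —, voiced /ɣ/.
uvular: voiceless /χ/, voiced —.
Gaps, from front to back: alveolo-palatal lacks voiced (/ʑ/); velar lacks voiceless (/x/); uvular lacks voiced (/ʁ/).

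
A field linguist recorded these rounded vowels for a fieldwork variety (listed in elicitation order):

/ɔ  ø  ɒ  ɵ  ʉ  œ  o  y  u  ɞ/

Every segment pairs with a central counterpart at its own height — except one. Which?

/ɒ/

High: /y/ ~ /ʉ/ ~ /u/
High-mid: /ø/ ~ /ɵ/ ~ /o/
Low-mid: /œ/ ~ /ɞ/ ~ /ɔ/
Low: only /ɒ/ (back); no central partner.
So /ɒ/ is the unpaired segment.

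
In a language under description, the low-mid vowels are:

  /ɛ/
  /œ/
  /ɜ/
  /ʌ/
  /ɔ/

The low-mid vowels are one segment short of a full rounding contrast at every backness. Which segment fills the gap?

/ɞ/

backness          unrounded  rounded 
front             ɛ         œ       
central           ɜ         —       
back              ʌ         ɔ       
The central row has no rounded member, so the gap is the central rounded vowel /ɞ/.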